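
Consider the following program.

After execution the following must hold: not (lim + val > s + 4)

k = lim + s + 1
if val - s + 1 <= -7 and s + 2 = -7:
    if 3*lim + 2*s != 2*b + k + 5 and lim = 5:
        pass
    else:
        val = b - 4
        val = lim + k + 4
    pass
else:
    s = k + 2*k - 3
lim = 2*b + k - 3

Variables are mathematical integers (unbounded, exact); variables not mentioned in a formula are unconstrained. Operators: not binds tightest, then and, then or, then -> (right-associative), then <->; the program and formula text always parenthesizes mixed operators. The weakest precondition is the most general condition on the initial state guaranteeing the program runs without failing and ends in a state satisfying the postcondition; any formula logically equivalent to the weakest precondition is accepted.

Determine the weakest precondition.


Working backward. After the program, not (lim + val > s + 4) must hold.
Before lim := 2*b + k - 3: not (2*b + k + val > s + 7)
Then branch requires ((3*lim + 2*s != 2*b + k + 5 and lim = 5) -> (not (2*b + k + val > s + 7))) and ((not (3*lim + 2*s != 2*b + k + 5 and lim = 5)) -> (not (2*b + 2*k + lim > s + 3))); else branch requires not (2*b + val > 2*k + 4).
Before the if: ((val <= s - 8 and s = -9) -> (((3*lim + 2*s != 2*b + k + 5 and lim = 5) -> (not (2*b + k + val > s + 7))) and ((not (3*lim + 2*s != 2*b + k + 5 and lim = 5)) -> (not (2*b + 2*k + lim > s + 3))))) and ((not (val <= s - 8 and s = -9)) -> (not (2*b + val > 2*k + 4)))
Before k := lim + s + 1: ((val <= s - 8 and s = -9) -> (((2*lim + s != 2*b + 6 and lim = 5) -> (not (2*b + lim + val > 6))) and ((not (2*lim + s != 2*b + 6 and lim = 5)) -> (not (2*b + 3*lim + s > 1))))) and ((not (val <= s - 8 and s = -9)) -> (not (2*b + val > 2*lim + 2*s + 6)))
Answer: WP = ((val <= s - 8 and s = -9) -> (((2*lim + s != 2*b + 6 and lim = 5) -> (not (2*b + lim + val > 6))) and ((not (2*lim + s != 2*b + 6 and lim = 5)) -> (not (2*b + 3*lim + s > 1))))) and ((not (val <= s - 8 and s = -9)) -> (not (2*b + val > 2*lim + 2*s + 6)))


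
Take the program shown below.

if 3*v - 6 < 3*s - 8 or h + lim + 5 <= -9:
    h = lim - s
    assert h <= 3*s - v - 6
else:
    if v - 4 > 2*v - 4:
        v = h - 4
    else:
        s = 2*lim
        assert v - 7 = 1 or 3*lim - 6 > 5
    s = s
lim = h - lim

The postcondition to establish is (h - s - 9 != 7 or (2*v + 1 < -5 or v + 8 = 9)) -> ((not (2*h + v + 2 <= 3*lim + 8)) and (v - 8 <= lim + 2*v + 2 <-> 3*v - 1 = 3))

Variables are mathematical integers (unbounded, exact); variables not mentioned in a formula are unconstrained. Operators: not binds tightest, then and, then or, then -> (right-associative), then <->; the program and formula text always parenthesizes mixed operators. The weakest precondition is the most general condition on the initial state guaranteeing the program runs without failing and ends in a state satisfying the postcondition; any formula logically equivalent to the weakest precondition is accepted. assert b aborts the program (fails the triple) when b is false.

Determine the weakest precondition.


Working backward. After the program, the postcondition (h - s - 9 != 7 or (2*v + 1 < -5 or v + 8 = 9)) -> ((not (2*h + v + 2 <= 3*lim + 8)) and (v - 8 <= lim + 2*v + 2 <-> 3*v - 1 = 3)) must hold; in canonical form it is (h != s + 16 or 2*v < -6 or v = 1) -> ((not (2*h + v <= 3*lim + 6)) and (lim + v >= -10 <-> 3*v = 4)).
Before lim := h - lim: (h != s + 16 or 2*v < -6 or v = 1) -> ((not (3*lim + v <= h + 6)) and (h + v >= lim - 10 <-> 3*v = 4))
Then branch requires lim + v <= 4*s - 6 and ((lim != 2*s + 16 or 2*v < -6 or v = 1) -> ((not (2*lim + s + v <= 6)) and (v >= s - 10 <-> 3*v = 4))); else branch requires (v < 0 -> ((h != s + 16 or 2*h < 2 or h = 5) -> ((not (3*lim <= 10)) and (2*h >= lim - 6 <-> 3*h = 16)))) and ((not (v < 0)) -> ((v = 8 or 3*lim > 11) and ((h != 2*lim + 16 or 2*v < -6 or v = 1) -> ((not (3*lim + v <= h + 6)) and (h + v >= lim - 10 <-> 3*v = 4))))).
Before the if: ((3*v < 3*s - 2 or h + lim <= -14) -> (lim + v <= 4*s - 6 and ((lim != 2*s + 16 or 2*v < -6 or v = 1) -> ((not (2*lim + s + v <= 6)) and (v >= s - 10 <-> 3*v = 4))))) and ((not (3*v < 3*s - 2 or h + lim <= -14)) -> ((v < 0 -> ((h != s + 16 or 2*h < 2 or h = 5) -> ((not (3*lim <= 10)) and (2*h >= lim - 6 <-> 3*h = 16)))) and ((not (v < 0)) -> ((v = 8 or 3*lim > 11) and ((h != 2*lim + 16 or 2*v < -6 or v = 1) -> ((not (3*lim + v <= h + 6)) and (h + v >= lim - 10 <-> 3*v = 4)))))))
Answer: WP = ((3*v < 3*s - 2 or h + lim <= -14) -> (lim + v <= 4*s - 6 and ((lim != 2*s + 16 or 2*v < -6 or v = 1) -> ((not (2*lim + s + v <= 6)) and (v >= s - 10 <-> 3*v = 4))))) and ((not (3*v < 3*s - 2 or h + lim <= -14)) -> ((v < 0 -> ((h != s + 16 or 2*h < 2 or h = 5) -> ((not (3*lim <= 10)) and (2*h >= lim - 6 <-> 3*h = 16)))) and ((not (v < 0)) -> ((v = 8 or 3*lim > 11) and ((h != 2*lim + 16 or 2*v < -6 or v = 1) -> ((not (3*lim + v <= h + 6)) and (h + v >= lim - 10 <-> 3*v = 4)))))))


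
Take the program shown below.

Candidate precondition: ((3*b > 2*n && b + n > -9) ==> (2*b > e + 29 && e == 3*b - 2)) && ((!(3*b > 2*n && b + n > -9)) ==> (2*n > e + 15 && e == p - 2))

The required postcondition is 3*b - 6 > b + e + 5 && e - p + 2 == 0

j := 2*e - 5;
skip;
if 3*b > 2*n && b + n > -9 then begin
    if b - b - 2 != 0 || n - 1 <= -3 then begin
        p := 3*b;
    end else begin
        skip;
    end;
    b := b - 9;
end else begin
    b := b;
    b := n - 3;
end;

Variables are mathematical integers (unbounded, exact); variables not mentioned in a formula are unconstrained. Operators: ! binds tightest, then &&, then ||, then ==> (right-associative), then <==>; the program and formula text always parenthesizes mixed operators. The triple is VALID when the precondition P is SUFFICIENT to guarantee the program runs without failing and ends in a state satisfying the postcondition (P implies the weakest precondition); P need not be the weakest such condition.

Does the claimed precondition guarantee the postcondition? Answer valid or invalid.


Working backward. After the program, the postcondition 3*b - 6 > b + e + 5 && e - p + 2 == 0 must hold; in canonical form it is 2*b > e + 11 && e == p - 2.
Then branch requires 2*b > e + 29 && e == 3*b - 2; else branch requires 2*n > e + 17 && e == p - 2.
Before the if: ((3*b > 2*n && b + n > -9) ==> (2*b > e + 29 && e == 3*b - 2)) && ((!(3*b > 2*n && b + n > -9)) ==> (2*n > e + 17 && e == p - 2))
Before skip: ((3*b > 2*n && b + n > -9) ==> (2*b > e + 29 && e == 3*b - 2)) && ((!(3*b > 2*n && b + n > -9)) ==> (2*n > e + 17 && e == p - 2))
Before j := 2*e - 5: ((3*b > 2*n && b + n > -9) ==> (2*b > e + 29 && e == 3*b - 2)) && ((!(3*b > 2*n && b + n > -9)) ==> (2*n > e + 17 && e == p - 2))
The weakest precondition is ((3*b > 2*n && b + n > -9) ==> (2*b > e + 29 && e == 3*b - 2)) && ((!(3*b > 2*n && b + n > -9)) ==> (2*n > e + 17 && e == p - 2)).
Check whether ((3*b > 2*n && b + n > -9) ==> (2*b > e + 29 && e == 3*b - 2)) && ((!(3*b > 2*n && b + n > -9)) ==> (2*n > e + 15 && e == p - 2)) implies it.
Countermodel: at the initial state b = -4, e = -25, n = -4, p = -23, the precondition holds but the weakest precondition fails.
Answer: invalid


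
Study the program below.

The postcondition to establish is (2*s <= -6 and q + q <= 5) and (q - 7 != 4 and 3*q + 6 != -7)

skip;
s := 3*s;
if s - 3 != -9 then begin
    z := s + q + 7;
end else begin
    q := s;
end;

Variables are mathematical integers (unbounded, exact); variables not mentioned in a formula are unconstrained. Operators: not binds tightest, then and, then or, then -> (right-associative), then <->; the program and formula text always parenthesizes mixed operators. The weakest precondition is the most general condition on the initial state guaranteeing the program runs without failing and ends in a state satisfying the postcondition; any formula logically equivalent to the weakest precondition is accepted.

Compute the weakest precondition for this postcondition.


Working backward. After the program, the postcondition (2*s <= -6 and q + q <= 5) and (q - 7 != 4 and 3*q + 6 != -7) must hold; in canonical form it is 2*s <= -6 and 2*q <= 5 and q != 11 and 3*q != -13.
Then branch requires 2*s <= -6 and 2*q <= 5 and q != 11 and 3*q != -13; else branch requires 2*s <= -6 and 2*s <= 5 and s != 11 and 3*s != -13.
Before the if: (s != -6 -> (2*s <= -6 and 2*q <= 5 and q != 11 and 3*q != -13)) and ((not (s != -6)) -> (2*s <= -6 and 2*s <= 5 and s != 11 and 3*s != -13))
Before s := 3*s: (3*s != -6 -> (6*s <= -6 and 2*q <= 5 and q != 11 and 3*q != -13)) and ((not (3*s != -6)) -> (6*s <= -6 and 6*s <= 5 and 3*s != 11 and 9*s != -13))
Before skip: (3*s != -6 -> (6*s <= -6 and 2*q <= 5 and q != 11 and 3*q != -13)) and ((not (3*s != -6)) -> (6*s <= -6 and 6*s <= 5 and 3*s != 11 and 9*s != -13))
Answer: WP = (3*s != -6 -> (6*s <= -6 and 2*q <= 5 and q != 11 and 3*q != -13)) and ((not (3*s != -6)) -> (6*s <= -6 and 6*s <= 5 and 3*s != 11 and 9*s != -13))


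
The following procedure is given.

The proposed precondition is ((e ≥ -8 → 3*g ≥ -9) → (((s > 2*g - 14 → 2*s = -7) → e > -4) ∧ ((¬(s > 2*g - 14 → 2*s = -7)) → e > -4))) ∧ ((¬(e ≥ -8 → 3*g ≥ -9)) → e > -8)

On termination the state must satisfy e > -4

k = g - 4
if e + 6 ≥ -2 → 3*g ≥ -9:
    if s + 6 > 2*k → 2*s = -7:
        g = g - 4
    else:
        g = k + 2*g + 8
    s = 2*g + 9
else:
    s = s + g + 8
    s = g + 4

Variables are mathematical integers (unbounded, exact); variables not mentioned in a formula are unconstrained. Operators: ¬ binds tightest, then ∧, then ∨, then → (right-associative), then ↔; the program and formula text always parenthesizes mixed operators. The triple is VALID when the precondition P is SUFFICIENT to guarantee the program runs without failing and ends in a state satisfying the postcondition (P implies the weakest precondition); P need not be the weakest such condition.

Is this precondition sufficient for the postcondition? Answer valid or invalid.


Working backward. After the program, e > -4 must hold.
Then branch requires ((s > 2*k - 6 → 2*s = -7) → e > -4) ∧ ((¬(s > 2*k - 6 → 2*s = -7)) → e > -4); else branch requires e > -4.
Before the if: ((e ≥ -8 → 3*g ≥ -9) → (((s > 2*k - 6 → 2*s = -7) → e > -4) ∧ ((¬(s > 2*k - 6 → 2*s = -7)) → e > -4))) ∧ ((¬(e ≥ -8 → 3*g ≥ -9)) → e > -4)
Before k := g - 4: ((e ≥ -8 → 3*g ≥ -9) → (((s > 2*g - 14 → 2*s = -7) → e > -4) ∧ ((¬(s > 2*g - 14 → 2*s = -7)) → e > -4))) ∧ ((¬(e ≥ -8 → 3*g ≥ -9)) → e > -4)
The weakest precondition is ((e ≥ -8 → 3*g ≥ -9) → (((s > 2*g - 14 → 2*s = -7) → e > -4) ∧ ((¬(s > 2*g - 14 → 2*s = -7)) → e > -4))) ∧ ((¬(e ≥ -8 → 3*g ≥ -9)) → e > -4).
Check whether ((e ≥ -8 → 3*g ≥ -9) → (((s > 2*g - 14 → 2*s = -7) → e > -4) ∧ ((¬(s > 2*g - 14 → 2*s = -7)) → e > -4))) ∧ ((¬(e ≥ -8 → 3*g ≥ -9)) → e > -8) implies it.
Countermodel: at the initial state e = -7, g = -4, s = 0, the precondition holds but the weakest precondition fails.
Answer: invalid


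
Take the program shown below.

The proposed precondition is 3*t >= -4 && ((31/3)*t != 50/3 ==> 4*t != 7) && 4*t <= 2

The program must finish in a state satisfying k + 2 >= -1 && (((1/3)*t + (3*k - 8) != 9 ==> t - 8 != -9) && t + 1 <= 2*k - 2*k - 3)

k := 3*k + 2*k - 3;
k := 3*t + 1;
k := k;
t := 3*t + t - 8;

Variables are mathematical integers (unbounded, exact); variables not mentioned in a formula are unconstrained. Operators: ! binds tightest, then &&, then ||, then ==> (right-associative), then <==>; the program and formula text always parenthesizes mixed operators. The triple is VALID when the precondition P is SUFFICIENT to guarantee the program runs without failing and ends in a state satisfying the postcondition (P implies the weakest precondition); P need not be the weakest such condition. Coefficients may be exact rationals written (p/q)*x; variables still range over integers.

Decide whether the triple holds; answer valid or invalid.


Working backward. After the program, the postcondition k + 2 >= -1 && (((1/3)*t + (3*k - 8) != 9 ==> t - 8 != -9) && t + 1 <= 2*k - 2*k - 3) must hold; in canonical form it is k >= -3 && (3*k + (1/3)*t != 17 ==> t != -1) && t <= -4.
Before t := 3*t + t - 8: k >= -3 && (3*k + (4/3)*t != 59/3 ==> 4*t != 7) && 4*t <= 4
Before k := k: k >= -3 && (3*k + (4/3)*t != 59/3 ==> 4*t != 7) && 4*t <= 4
Before k := 3*t + 1: 3*t >= -4 && ((31/3)*t != 50/3 ==> 4*t != 7) && 4*t <= 4
Before k := 3*k + 2*k - 3: 3*t >= -4 && ((31/3)*t != 50/3 ==> 4*t != 7) && 4*t <= 4
The weakest precondition is 3*t >= -4 && ((31/3)*t != 50/3 ==> 4*t != 7) && 4*t <= 4.
Check whether 3*t >= -4 && ((31/3)*t != 50/3 ==> 4*t != 7) && 4*t <= 2 implies it.
Every state satisfying the precondition satisfies the weakest precondition: the implication holds.
Answer: valid


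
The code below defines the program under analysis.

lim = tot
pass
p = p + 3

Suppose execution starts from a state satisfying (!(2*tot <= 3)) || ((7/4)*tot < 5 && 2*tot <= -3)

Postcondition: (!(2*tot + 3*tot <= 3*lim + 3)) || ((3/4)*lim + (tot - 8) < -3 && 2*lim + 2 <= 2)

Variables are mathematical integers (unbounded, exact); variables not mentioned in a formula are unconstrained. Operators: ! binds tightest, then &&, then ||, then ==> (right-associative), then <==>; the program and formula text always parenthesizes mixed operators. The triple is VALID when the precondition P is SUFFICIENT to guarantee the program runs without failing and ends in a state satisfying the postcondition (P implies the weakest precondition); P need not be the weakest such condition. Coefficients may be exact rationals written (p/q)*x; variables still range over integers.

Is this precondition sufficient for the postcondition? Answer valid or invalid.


Working backward. After the program, the postcondition (!(2*tot + 3*tot <= 3*lim + 3)) || ((3/4)*lim + (tot - 8) < -3 && 2*lim + 2 <= 2) must hold; in canonical form it is (!(5*tot <= 3*lim + 3)) || ((3/4)*lim + tot < 5 && 2*lim <= 0).
Before p := p + 3: (!(5*tot <= 3*lim + 3)) || ((3/4)*lim + tot < 5 && 2*lim <= 0)
Before skip: (!(5*tot <= 3*lim + 3)) || ((3/4)*lim + tot < 5 && 2*lim <= 0)
Before lim := tot: (!(2*tot <= 3)) || ((7/4)*tot < 5 && 2*tot <= 0)
The weakest precondition is (!(2*tot <= 3)) || ((7/4)*tot < 5 && 2*tot <= 0).
Check whether (!(2*tot <= 3)) || ((7/4)*tot < 5 && 2*tot <= -3) implies it.
Every state satisfying the precondition satisfies the weakest precondition: the implication holds.
Answer: valid


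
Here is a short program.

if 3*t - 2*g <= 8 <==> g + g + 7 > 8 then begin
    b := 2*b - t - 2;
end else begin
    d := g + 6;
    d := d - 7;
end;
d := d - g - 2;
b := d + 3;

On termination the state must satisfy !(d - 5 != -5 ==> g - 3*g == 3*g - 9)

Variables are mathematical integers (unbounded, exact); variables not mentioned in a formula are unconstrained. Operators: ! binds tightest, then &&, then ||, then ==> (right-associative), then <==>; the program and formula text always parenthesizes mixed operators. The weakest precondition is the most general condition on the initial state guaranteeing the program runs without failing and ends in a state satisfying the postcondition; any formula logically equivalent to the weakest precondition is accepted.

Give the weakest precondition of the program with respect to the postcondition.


Working backward. After the program, the postcondition !(d - 5 != -5 ==> g - 3*g == 3*g - 9) must hold; in canonical form it is !(d != 0 ==> 5*g == 9).
Before b := d + 3: !(d != 0 ==> 5*g == 9)
Before d := d - g - 2: !(d != g + 2 ==> 5*g == 9)
Then branch requires !(d != g + 2 ==> 5*g == 9); else branch requires !(5*g == 9).
Before the if: ((3*t <= 2*g + 8 <==> 2*g > 1) ==> (!(d != g + 2 ==> 5*g == 9))) && ((!(3*t <= 2*g + 8 <==> 2*g > 1)) ==> (!(5*g == 9)))
Answer: WP = ((3*t <= 2*g + 8 <==> 2*g > 1) ==> (!(d != g + 2 ==> 5*g == 9))) && ((!(3*t <= 2*g + 8 <==> 2*g > 1)) ==> (!(5*g == 9)))


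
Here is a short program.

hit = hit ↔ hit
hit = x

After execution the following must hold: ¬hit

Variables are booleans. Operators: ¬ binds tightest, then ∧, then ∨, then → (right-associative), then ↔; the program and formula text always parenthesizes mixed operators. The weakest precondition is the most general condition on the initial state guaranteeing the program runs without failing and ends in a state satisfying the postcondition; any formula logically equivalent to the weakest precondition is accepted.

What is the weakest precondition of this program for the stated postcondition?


Working backward. After the program, ¬hit must hold.
Before hit := x: ¬x
Before hit := hit ↔ hit: ¬x
Answer: WP = ¬x


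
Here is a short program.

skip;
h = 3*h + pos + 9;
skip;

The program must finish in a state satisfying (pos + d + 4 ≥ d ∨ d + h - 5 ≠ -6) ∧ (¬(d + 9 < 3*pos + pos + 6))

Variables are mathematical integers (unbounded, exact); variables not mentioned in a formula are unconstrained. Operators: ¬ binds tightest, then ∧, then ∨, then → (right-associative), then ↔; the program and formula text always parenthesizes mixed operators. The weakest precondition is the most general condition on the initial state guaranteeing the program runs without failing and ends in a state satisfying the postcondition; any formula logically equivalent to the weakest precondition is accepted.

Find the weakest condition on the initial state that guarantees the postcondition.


Working backward. After the program, the postcondition (pos + d + 4 ≥ d ∨ d + h - 5 ≠ -6) ∧ (¬(d + 9 < 3*pos + pos + 6)) must hold; in canonical form it is (pos ≥ -4 ∨ d + h ≠ -1) ∧ (¬(d < 4*pos - 3)).
Before skip: (pos ≥ -4 ∨ d + h ≠ -1) ∧ (¬(d < 4*pos - 3))
Before h := 3*h + pos + 9: (pos ≥ -4 ∨ d + 3*h + pos ≠ -10) ∧ (¬(d < 4*pos - 3))
Before skip: (pos ≥ -4 ∨ d + 3*h + pos ≠ -10) ∧ (¬(d < 4*pos - 3))
Answer: WP = (pos ≥ -4 ∨ d + 3*h + pos ≠ -10) ∧ (¬(d < 4*pos - 3))


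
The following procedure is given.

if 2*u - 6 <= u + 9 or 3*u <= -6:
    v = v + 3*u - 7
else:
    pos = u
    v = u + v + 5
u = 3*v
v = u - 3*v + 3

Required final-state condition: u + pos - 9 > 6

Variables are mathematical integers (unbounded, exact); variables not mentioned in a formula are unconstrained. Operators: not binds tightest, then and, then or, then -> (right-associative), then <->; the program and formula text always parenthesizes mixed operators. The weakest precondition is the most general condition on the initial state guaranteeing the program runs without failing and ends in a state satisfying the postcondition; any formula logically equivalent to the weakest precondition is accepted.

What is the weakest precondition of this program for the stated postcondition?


Working backward. After the program, the postcondition u + pos - 9 > 6 must hold; in canonical form it is pos + u > 15.
Before v := u - 3*v + 3: pos + u > 15
Before u := 3*v: pos + 3*v > 15
Then branch requires pos + 9*u + 3*v > 36; else branch requires 4*u + 3*v > 0.
Before the if: ((u <= 15 or 3*u <= -6) -> pos + 9*u + 3*v > 36) and ((not (u <= 15 or 3*u <= -6)) -> 4*u + 3*v > 0)
Answer: WP = ((u <= 15 or 3*u <= -6) -> pos + 9*u + 3*v > 36) and ((not (u <= 15 or 3*u <= -6)) -> 4*u + 3*v > 0)


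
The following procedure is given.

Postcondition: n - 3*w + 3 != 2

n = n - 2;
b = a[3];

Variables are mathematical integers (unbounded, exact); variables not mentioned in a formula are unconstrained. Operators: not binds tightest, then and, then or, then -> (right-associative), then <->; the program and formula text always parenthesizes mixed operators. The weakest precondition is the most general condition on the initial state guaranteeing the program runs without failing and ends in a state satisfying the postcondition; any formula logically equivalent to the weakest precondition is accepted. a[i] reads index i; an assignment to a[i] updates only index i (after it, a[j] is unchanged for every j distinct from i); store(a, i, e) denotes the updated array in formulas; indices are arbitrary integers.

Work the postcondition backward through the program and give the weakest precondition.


Working backward. After the program, the postcondition n - 3*w + 3 != 2 must hold; in canonical form it is n != 3*w - 1.
Before b := a[3]: n != 3*w - 1
Before n := n - 2: n != 3*w + 1
Answer: WP = n != 3*w + 1


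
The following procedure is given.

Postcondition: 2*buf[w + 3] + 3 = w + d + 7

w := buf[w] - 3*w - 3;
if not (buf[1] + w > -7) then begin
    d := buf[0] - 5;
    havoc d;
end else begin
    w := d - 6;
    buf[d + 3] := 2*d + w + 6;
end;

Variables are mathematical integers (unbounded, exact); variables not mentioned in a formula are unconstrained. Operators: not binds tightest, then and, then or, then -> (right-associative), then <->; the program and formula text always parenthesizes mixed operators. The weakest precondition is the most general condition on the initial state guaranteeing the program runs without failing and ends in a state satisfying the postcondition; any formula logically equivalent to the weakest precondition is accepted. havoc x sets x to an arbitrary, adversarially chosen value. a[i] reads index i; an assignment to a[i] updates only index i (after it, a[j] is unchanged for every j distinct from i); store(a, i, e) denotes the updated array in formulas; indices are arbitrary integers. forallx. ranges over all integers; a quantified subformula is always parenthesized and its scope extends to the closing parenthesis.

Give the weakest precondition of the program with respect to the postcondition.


Working backward. After the program, the postcondition 2*buf[w + 3] + 3 = w + d + 7 must hold; in canonical form it is 2*buf[w + 3] = d + w + 4.
Then branch requires forall d_1. 2*buf[w + 3] = d_1 + w + 4; else branch requires 2*store(buf, d + 3, 3*d)[d - 3] = 2*d - 2.
Before the if: ((not (buf[1] + w > -7)) -> (forall d_1. 2*buf[w + 3] = d_1 + w + 4)) and (buf[1] + w > -7 -> 2*store(buf, d + 3, 3*d)[d - 3] = 2*d - 2)
Before w := buf[w] - 3*w - 3: ((not (buf[1] + buf[w] > 3*w - 4)) -> (forall d_1. 2*buf[buf[w] - 3*w] + 3*w = buf[w] + d_1 + 1)) and (buf[1] + buf[w] > 3*w - 4 -> 2*store(buf, d + 3, 3*d)[d - 3] = 2*d - 2)
Answer: WP = ((not (buf[1] + buf[w] > 3*w - 4)) -> (forall d_1. 2*buf[buf[w] - 3*w] + 3*w = buf[w] + d_1 + 1)) and (buf[1] + buf[w] > 3*w - 4 -> 2*store(buf, d + 3, 3*d)[d - 3] = 2*d - 2)


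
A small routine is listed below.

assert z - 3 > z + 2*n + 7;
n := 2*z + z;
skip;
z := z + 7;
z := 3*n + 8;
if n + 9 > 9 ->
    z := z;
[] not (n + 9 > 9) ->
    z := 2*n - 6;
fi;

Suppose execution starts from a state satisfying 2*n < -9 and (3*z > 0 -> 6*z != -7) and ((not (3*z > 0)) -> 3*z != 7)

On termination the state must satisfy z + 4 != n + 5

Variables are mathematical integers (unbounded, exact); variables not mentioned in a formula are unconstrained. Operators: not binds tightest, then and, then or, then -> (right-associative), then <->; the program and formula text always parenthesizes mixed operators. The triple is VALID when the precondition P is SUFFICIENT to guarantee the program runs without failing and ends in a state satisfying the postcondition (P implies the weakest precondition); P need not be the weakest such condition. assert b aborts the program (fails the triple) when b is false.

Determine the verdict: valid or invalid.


Working backward. After the program, the postcondition z + 4 != n + 5 must hold; in canonical form it is z != n + 1.
Then branch requires z != n + 1; else branch requires n != 7.
Before the if: (n > 0 -> z != n + 1) and ((not (n > 0)) -> n != 7)
Before z := 3*n + 8: (n > 0 -> 2*n != -7) and ((not (n > 0)) -> n != 7)
Before z := z + 7: (n > 0 -> 2*n != -7) and ((not (n > 0)) -> n != 7)
Before skip: (n > 0 -> 2*n != -7) and ((not (n > 0)) -> n != 7)
Before n := 2*z + z: (3*z > 0 -> 6*z != -7) and ((not (3*z > 0)) -> 3*z != 7)
Before assert z - 3 > z + 2*n + 7: 2*n < -10 and (3*z > 0 -> 6*z != -7) and ((not (3*z > 0)) -> 3*z != 7)
The weakest precondition is 2*n < -10 and (3*z > 0 -> 6*z != -7) and ((not (3*z > 0)) -> 3*z != 7).
Check whether 2*n < -9 and (3*z > 0 -> 6*z != -7) and ((not (3*z > 0)) -> 3*z != 7) implies it.
Countermodel: at the initial state n = -5, z = 0, the precondition holds but the weakest precondition fails.
Answer: invalid


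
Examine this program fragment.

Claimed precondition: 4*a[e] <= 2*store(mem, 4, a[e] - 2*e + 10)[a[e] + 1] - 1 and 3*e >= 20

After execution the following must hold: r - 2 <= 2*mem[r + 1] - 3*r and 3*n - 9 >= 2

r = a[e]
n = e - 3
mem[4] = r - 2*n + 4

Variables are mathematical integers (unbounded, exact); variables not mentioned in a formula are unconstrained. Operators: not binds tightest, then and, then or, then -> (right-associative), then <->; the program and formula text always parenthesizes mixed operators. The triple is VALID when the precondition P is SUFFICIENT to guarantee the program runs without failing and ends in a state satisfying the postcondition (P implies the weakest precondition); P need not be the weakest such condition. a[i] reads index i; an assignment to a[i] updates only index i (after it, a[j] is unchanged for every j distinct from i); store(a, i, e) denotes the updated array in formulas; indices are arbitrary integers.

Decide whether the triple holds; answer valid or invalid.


Working backward. After the program, the postcondition r - 2 <= 2*mem[r + 1] - 3*r and 3*n - 9 >= 2 must hold; in canonical form it is 4*r <= 2*mem[r + 1] + 2 and 3*n >= 11.
Before mem[4] := r - 2*n + 4: 4*r <= 2*store(mem, 4, -2*n + r + 4)[r + 1] + 2 and 3*n >= 11
Before n := e - 3: 4*r <= 2*store(mem, 4, -2*e + r + 10)[r + 1] + 2 and 3*e >= 20
Before r := a[e]: 4*a[e] <= 2*store(mem, 4, a[e] - 2*e + 10)[a[e] + 1] + 2 and 3*e >= 20
The weakest precondition is 4*a[e] <= 2*store(mem, 4, a[e] - 2*e + 10)[a[e] + 1] + 2 and 3*e >= 20.
Check whether 4*a[e] <= 2*store(mem, 4, a[e] - 2*e + 10)[a[e] + 1] - 1 and 3*e >= 20 implies it.
Every state satisfying the precondition satisfies the weakest precondition: the implication holds.
Answer: valid


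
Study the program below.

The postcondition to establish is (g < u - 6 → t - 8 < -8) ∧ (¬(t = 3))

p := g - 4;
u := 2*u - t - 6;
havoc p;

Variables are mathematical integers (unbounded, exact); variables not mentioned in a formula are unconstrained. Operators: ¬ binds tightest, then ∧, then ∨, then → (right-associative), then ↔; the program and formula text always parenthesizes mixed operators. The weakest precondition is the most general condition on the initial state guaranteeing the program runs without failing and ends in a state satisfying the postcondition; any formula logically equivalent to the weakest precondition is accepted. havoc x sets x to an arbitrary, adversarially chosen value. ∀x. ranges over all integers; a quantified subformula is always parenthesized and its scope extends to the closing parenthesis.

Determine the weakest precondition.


Working backward. After the program, the postcondition (g < u - 6 → t - 8 < -8) ∧ (¬(t = 3)) must hold; in canonical form it is (g < u - 6 → t < 0) ∧ (¬(t = 3)).
Before havoc p: (g < u - 6 → t < 0) ∧ (¬(t = 3))
Before u := 2*u - t - 6: (g + t < 2*u - 12 → t < 0) ∧ (¬(t = 3))
Before p := g - 4: (g + t < 2*u - 12 → t < 0) ∧ (¬(t = 3))
Answer: WP = (g + t < 2*u - 12 → t < 0) ∧ (¬(t = 3))


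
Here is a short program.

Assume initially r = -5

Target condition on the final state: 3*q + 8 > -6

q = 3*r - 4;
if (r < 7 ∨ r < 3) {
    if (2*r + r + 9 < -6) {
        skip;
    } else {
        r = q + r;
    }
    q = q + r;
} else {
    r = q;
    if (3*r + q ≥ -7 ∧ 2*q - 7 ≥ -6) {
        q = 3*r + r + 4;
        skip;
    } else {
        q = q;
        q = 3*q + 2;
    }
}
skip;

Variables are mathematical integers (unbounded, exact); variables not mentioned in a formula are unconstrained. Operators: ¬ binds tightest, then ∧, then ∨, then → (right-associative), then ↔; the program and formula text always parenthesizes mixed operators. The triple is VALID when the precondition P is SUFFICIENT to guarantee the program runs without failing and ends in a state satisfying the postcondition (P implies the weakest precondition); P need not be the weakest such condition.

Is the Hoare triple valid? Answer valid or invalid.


Working backward. After the program, the postcondition 3*q + 8 > -6 must hold; in canonical form it is 3*q > -14.
Before skip: 3*q > -14
Then branch requires (3*r < -15 → 3*q + 3*r > -14) ∧ ((¬(3*r < -15)) → 6*q + 3*r > -14); else branch requires ((4*q ≥ -7 ∧ 2*q ≥ 1) → 12*q > -26) ∧ ((¬(4*q ≥ -7 ∧ 2*q ≥ 1)) → 9*q > -20).
Before the if: ((r < 7 ∨ r < 3) → ((3*r < -15 → 3*q + 3*r > -14) ∧ ((¬(3*r < -15)) → 6*q + 3*r > -14))) ∧ ((¬(r < 7 ∨ r < 3)) → (((4*q ≥ -7 ∧ 2*q ≥ 1) → 12*q > -26) ∧ ((¬(4*q ≥ -7 ∧ 2*q ≥ 1)) → 9*q > -20)))
Before q := 3*r - 4: ((r < 7 ∨ r < 3) → ((3*r < -15 → 12*r > -2) ∧ ((¬(3*r < -15)) → 21*r > 10))) ∧ ((¬(r < 7 ∨ r < 3)) → (((12*r ≥ 9 ∧ 6*r ≥ 9) → 36*r > 22) ∧ ((¬(12*r ≥ 9 ∧ 6*r ≥ 9)) → 27*r > 16)))
The weakest precondition is ((r < 7 ∨ r < 3) → ((3*r < -15 → 12*r > -2) ∧ ((¬(3*r < -15)) → 21*r > 10))) ∧ ((¬(r < 7 ∨ r < 3)) → (((12*r ≥ 9 ∧ 6*r ≥ 9) → 36*r > 22) ∧ ((¬(12*r ≥ 9 ∧ 6*r ≥ 9)) → 27*r > 16))).
Check whether r = -5 implies it.
Countermodel: at the initial state r = -5, the precondition holds but the weakest precondition fails.
Answer: invalid


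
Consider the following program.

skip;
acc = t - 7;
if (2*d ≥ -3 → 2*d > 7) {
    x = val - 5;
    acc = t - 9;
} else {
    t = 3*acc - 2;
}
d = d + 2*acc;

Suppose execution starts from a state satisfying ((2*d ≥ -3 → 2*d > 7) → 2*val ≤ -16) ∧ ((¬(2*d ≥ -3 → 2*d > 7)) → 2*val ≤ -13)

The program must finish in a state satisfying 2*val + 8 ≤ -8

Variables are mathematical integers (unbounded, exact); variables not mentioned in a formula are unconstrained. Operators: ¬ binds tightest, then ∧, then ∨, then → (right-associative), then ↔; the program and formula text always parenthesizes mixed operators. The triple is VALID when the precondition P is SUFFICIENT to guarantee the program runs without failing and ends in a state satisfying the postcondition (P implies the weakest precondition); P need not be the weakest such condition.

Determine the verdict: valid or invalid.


Working backward. After the program, the postcondition 2*val + 8 ≤ -8 must hold; in canonical form it is 2*val ≤ -16.
Before d := d + 2*acc: 2*val ≤ -16
Then branch requires 2*val ≤ -16; else branch requires 2*val ≤ -16.
Before the if: ((2*d ≥ -3 → 2*d > 7) → 2*val ≤ -16) ∧ ((¬(2*d ≥ -3 → 2*d > 7)) → 2*val ≤ -16)
Before acc := t - 7: ((2*d ≥ -3 → 2*d > 7) → 2*val ≤ -16) ∧ ((¬(2*d ≥ -3 → 2*d > 7)) → 2*val ≤ -16)
Before skip: ((2*d ≥ -3 → 2*d > 7) → 2*val ≤ -16) ∧ ((¬(2*d ≥ -3 → 2*d > 7)) → 2*val ≤ -16)
The weakest precondition is ((2*d ≥ -3 → 2*d > 7) → 2*val ≤ -16) ∧ ((¬(2*d ≥ -3 → 2*d > 7)) → 2*val ≤ -16).
Check whether ((2*d ≥ -3 → 2*d > 7) → 2*val ≤ -16) ∧ ((¬(2*d ≥ -3 → 2*d > 7)) → 2*val ≤ -13) implies it.
Countermodel: at the initial state d = -1, val = -7, the precondition holds but the weakest precondition fails.
Answer: invalid


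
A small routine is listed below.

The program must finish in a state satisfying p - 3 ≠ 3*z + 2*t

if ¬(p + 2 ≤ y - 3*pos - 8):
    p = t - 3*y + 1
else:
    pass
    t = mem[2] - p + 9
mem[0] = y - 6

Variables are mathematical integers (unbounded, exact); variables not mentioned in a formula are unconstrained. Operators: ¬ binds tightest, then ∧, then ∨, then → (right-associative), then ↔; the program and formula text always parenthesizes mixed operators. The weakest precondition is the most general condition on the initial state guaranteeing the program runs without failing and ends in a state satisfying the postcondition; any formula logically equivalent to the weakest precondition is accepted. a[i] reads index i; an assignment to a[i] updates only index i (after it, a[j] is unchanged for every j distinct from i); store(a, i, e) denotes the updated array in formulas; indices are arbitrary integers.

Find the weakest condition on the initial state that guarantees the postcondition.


Working backward. After the program, the postcondition p - 3 ≠ 3*z + 2*t must hold; in canonical form it is p ≠ 2*t + 3*z + 3.
Before mem[0] := y - 6: p ≠ 2*t + 3*z + 3
Then branch requires t + 3*y + 3*z ≠ -2; else branch requires 3*p ≠ 2*mem[2] + 3*z + 21.
Before the if: ((¬(p + 3*pos ≤ y - 10)) → t + 3*y + 3*z ≠ -2) ∧ (p + 3*pos ≤ y - 10 → 3*p ≠ 2*mem[2] + 3*z + 21)
Answer: WP = ((¬(p + 3*pos ≤ y - 10)) → t + 3*y + 3*z ≠ -2) ∧ (p + 3*pos ≤ y - 10 → 3*p ≠ 2*mem[2] + 3*z + 21)


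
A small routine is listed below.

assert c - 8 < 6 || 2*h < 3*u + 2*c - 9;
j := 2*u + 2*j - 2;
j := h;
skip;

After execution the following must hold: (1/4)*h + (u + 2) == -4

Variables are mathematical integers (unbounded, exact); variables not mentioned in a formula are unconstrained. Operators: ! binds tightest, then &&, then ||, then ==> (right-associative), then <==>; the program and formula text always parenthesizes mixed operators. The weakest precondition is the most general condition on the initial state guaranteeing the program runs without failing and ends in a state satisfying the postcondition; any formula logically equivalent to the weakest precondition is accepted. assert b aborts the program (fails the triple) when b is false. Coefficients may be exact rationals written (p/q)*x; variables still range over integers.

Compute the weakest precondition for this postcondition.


Working backward. After the program, the postcondition (1/4)*h + (u + 2) == -4 must hold; in canonical form it is (1/4)*h + u == -6.
Before skip: (1/4)*h + u == -6
Before j := h: (1/4)*h + u == -6
Before j := 2*u + 2*j - 2: (1/4)*h + u == -6
Before assert c - 8 < 6 || 2*h < 3*u + 2*c - 9: (c < 14 || 2*h < 2*c + 3*u - 9) && (1/4)*h + u == -6
Answer: WP = (c < 14 || 2*h < 2*c + 3*u - 9) && (1/4)*h + u == -6


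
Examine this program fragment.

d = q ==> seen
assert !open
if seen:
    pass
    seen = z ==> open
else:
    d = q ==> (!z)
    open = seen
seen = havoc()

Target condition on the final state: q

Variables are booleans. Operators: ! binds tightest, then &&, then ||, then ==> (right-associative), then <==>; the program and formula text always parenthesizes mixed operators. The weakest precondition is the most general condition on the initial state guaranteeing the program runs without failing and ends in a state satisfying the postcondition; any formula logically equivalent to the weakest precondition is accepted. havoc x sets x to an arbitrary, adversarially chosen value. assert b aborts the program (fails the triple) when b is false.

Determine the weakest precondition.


Working backward. After the program, q must hold.
Before havoc seen: q
Then branch requires q; else branch requires q.
Before the if: (seen ==> q) && ((!seen) ==> q)
Before assert !open: (!open) && (seen ==> q) && ((!seen) ==> q)
Before d := q ==> seen: (!open) && (seen ==> q) && ((!seen) ==> q)
Answer: WP = (!open) && (seen ==> q) && ((!seen) ==> q)


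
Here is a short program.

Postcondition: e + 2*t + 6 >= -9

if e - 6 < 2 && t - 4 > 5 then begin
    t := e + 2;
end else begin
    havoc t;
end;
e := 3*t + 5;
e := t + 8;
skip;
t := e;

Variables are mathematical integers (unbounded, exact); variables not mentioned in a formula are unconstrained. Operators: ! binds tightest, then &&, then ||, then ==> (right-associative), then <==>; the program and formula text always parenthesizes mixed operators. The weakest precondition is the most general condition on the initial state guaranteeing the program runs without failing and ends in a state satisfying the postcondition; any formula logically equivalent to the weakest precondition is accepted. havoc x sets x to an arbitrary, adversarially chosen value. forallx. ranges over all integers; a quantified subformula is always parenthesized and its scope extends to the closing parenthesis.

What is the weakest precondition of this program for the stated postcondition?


Working backward. After the program, the postcondition e + 2*t + 6 >= -9 must hold; in canonical form it is e + 2*t >= -15.
Before t := e: 3*e >= -15
Before skip: 3*e >= -15
Before e := t + 8: 3*t >= -39
Before e := 3*t + 5: 3*t >= -39
Then branch requires 3*e >= -45; else branch requires forall t_1. 3*t_1 >= -39.
Before the if: ((e < 8 && t > 9) ==> 3*e >= -45) && ((!(e < 8 && t > 9)) ==> (forall t_1. 3*t_1 >= -39))
Answer: WP = ((e < 8 && t > 9) ==> 3*e >= -45) && ((!(e < 8 && t > 9)) ==> (forall t_1. 3*t_1 >= -39))


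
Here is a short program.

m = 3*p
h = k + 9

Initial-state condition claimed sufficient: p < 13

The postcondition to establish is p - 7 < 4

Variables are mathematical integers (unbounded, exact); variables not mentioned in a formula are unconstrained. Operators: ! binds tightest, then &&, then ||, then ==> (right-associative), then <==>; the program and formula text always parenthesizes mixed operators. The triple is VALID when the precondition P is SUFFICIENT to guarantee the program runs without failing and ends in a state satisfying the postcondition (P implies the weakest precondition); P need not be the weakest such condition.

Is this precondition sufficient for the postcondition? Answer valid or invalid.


Working backward. After the program, the postcondition p - 7 < 4 must hold; in canonical form it is p < 11.
Before h := k + 9: p < 11
Before m := 3*p: p < 11
The weakest precondition is p < 11.
Check whether p < 13 implies it.
Countermodel: at the initial state p = 11, the precondition holds but the weakest precondition fails.
Answer: invalid


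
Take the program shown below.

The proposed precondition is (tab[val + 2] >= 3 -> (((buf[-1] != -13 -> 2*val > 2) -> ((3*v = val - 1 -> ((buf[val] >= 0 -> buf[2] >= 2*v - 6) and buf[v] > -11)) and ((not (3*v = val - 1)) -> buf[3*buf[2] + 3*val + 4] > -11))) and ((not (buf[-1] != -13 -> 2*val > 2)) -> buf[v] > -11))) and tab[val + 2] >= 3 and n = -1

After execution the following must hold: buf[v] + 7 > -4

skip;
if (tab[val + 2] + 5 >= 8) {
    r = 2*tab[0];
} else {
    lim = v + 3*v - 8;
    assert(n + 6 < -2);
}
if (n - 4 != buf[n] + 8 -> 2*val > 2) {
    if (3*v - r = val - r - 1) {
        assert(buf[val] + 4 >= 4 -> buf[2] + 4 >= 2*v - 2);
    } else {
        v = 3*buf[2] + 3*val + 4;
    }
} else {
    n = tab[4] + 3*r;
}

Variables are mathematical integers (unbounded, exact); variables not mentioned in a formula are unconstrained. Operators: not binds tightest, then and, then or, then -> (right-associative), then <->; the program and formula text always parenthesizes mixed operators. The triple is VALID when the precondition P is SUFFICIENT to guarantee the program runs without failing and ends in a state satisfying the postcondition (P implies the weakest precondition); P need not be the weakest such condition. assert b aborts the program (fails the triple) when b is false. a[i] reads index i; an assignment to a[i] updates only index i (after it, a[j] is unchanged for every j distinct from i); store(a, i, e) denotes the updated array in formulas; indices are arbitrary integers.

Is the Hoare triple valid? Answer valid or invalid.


Working backward. After the program, the postcondition buf[v] + 7 > -4 must hold; in canonical form it is buf[v] > -11.
Then branch requires (3*v = val - 1 -> ((buf[val] >= 0 -> buf[2] >= 2*v - 6) and buf[v] > -11)) and ((not (3*v = val - 1)) -> buf[3*buf[2] + 3*val + 4] > -11); else branch requires buf[v] > -11.
Before the if: ((n != buf[n] + 12 -> 2*val > 2) -> ((3*v = val - 1 -> ((buf[val] >= 0 -> buf[2] >= 2*v - 6) and buf[v] > -11)) and ((not (3*v = val - 1)) -> buf[3*buf[2] + 3*val + 4] > -11))) and ((not (n != buf[n] + 12 -> 2*val > 2)) -> buf[v] > -11)
Then branch requires ((n != buf[n] + 12 -> 2*val > 2) -> ((3*v = val - 1 -> ((buf[val] >= 0 -> buf[2] >= 2*v - 6) and buf[v] > -11)) and ((not (3*v = val - 1)) -> buf[3*buf[2] + 3*val + 4] > -11))) and ((not (n != buf[n] + 12 -> 2*val > 2)) -> buf[v] > -11); else branch requires n < -8 and ((n != buf[n] + 12 -> 2*val > 2) -> ((3*v = val - 1 -> ((buf[val] >= 0 -> buf[2] >= 2*v - 6) and buf[v] > -11)) and ((not (3*v = val - 1)) -> buf[3*buf[2] + 3*val + 4] > -11))) and ((not (n != buf[n] + 12 -> 2*val > 2)) -> buf[v] > -11).
Before the if: (tab[val + 2] >= 3 -> (((n != buf[n] + 12 -> 2*val > 2) -> ((3*v = val - 1 -> ((buf[val] >= 0 -> buf[2] >= 2*v - 6) and buf[v] > -11)) and ((not (3*v = val - 1)) -> buf[3*buf[2] + 3*val + 4] > -11))) and ((not (n != buf[n] + 12 -> 2*val > 2)) -> buf[v] > -11))) and ((not (tab[val + 2] >= 3)) -> (n < -8 and ((n != buf[n] + 12 -> 2*val > 2) -> ((3*v = val - 1 -> ((buf[val] >= 0 -> buf[2] >= 2*v - 6) and buf[v] > -11)) and ((not (3*v = val - 1)) -> buf[3*buf[2] + 3*val + 4] > -11))) and ((not (n != buf[n] + 12 -> 2*val > 2)) -> buf[v] > -11)))
Before skip: (tab[val + 2] >= 3 -> (((n != buf[n] + 12 -> 2*val > 2) -> ((3*v = val - 1 -> ((buf[val] >= 0 -> buf[2] >= 2*v - 6) and buf[v] > -11)) and ((not (3*v = val - 1)) -> buf[3*buf[2] + 3*val + 4] > -11))) and ((not (n != buf[n] + 12 -> 2*val > 2)) -> buf[v] > -11))) and ((not (tab[val + 2] >= 3)) -> (n < -8 and ((n != buf[n] + 12 -> 2*val > 2) -> ((3*v = val - 1 -> ((buf[val] >= 0 -> buf[2] >= 2*v - 6) and buf[v] > -11)) and ((not (3*v = val - 1)) -> buf[3*buf[2] + 3*val + 4] > -11))) and ((not (n != buf[n] + 12 -> 2*val > 2)) -> buf[v] > -11)))
The weakest precondition is (tab[val + 2] >= 3 -> (((n != buf[n] + 12 -> 2*val > 2) -> ((3*v = val - 1 -> ((buf[val] >= 0 -> buf[2] >= 2*v - 6) and buf[v] > -11)) and ((not (3*v = val - 1)) -> buf[3*buf[2] + 3*val + 4] > -11))) and ((not (n != buf[n] + 12 -> 2*val > 2)) -> buf[v] > -11))) and ((not (tab[val + 2] >= 3)) -> (n < -8 and ((n != buf[n] + 12 -> 2*val > 2) -> ((3*v = val - 1 -> ((buf[val] >= 0 -> buf[2] >= 2*v - 6) and buf[v] > -11)) and ((not (3*v = val - 1)) -> buf[3*buf[2] + 3*val + 4] > -11))) and ((not (n != buf[n] + 12 -> 2*val > 2)) -> buf[v] > -11))).
Check whether (tab[val + 2] >= 3 -> (((buf[-1] != -13 -> 2*val > 2) -> ((3*v = val - 1 -> ((buf[val] >= 0 -> buf[2] >= 2*v - 6) and buf[v] > -11)) and ((not (3*v = val - 1)) -> buf[3*buf[2] + 3*val + 4] > -11))) and ((not (buf[-1] != -13 -> 2*val > 2)) -> buf[v] > -11))) and tab[val + 2] >= 3 and n = -1 implies it.
Every state satisfying the precondition satisfies the weakest precondition: the implication holds.
Answer: valid
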